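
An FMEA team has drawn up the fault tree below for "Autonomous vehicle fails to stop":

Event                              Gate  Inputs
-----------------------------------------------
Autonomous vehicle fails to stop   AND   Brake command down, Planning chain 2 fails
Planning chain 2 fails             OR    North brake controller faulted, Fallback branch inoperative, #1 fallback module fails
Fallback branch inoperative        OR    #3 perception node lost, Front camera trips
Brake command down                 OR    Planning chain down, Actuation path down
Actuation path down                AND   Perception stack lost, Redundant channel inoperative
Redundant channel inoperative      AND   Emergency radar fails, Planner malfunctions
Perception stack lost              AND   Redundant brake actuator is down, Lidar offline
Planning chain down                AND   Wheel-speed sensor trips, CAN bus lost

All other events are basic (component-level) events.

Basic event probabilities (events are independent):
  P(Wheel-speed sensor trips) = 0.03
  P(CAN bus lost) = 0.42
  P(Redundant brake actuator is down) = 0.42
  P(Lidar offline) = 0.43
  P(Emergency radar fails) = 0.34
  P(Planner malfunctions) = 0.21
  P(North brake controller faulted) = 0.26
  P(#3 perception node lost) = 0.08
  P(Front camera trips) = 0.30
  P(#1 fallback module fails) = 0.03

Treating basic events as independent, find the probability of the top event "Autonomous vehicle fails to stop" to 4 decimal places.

0.0136

P(Planning chain down) [AND] = 0.03 × 0.42 = 0.012600
P(Perception stack lost) [AND] = 0.42 × 0.43 = 0.180600
P(Redundant channel inoperative) [AND] = 0.34 × 0.21 = 0.071400
P(Actuation path down) [AND] = 0.180600 × 0.071400 = 0.012895
P(Brake command down) [OR] = 1 − (1−0.012600) × (1−0.012895) = 0.025333
P(Fallback branch inoperative) [OR] = 1 − (1−0.08) × (1−0.30) = 0.356000
P(Planning chain 2 fails) [OR] = 1 − (1−0.26) × (1−0.356000) × (1−0.03) = 0.537737
P(Autonomous vehicle fails to stop) [AND] = 0.025333 × 0.537737 = 0.013622
Rounded to 4 decimal places: P(Autonomous vehicle fails to stop) ≈ 0.0136.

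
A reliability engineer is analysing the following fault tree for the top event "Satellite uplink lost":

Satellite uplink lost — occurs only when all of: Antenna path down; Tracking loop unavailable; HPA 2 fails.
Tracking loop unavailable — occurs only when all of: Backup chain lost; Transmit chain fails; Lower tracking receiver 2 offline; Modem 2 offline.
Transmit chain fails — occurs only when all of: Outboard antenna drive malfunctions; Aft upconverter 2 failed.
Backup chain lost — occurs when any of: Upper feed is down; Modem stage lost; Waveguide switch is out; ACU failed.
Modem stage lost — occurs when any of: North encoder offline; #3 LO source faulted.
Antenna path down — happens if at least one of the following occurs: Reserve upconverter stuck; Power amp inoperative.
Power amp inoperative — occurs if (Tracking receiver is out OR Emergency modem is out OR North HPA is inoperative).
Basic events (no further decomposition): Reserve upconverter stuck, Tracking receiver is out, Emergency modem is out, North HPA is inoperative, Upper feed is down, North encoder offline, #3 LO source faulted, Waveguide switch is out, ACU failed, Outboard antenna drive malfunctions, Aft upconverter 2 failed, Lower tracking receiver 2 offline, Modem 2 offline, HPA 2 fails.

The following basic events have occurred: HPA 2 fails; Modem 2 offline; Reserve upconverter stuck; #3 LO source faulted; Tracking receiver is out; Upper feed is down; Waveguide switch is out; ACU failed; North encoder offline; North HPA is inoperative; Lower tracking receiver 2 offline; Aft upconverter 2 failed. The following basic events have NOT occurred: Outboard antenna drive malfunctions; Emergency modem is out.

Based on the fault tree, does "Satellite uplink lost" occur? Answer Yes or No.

Power amp inoperative [OR]: Tracking receiver is out=occurs, Emergency modem is out=not, North HPA is inoperative=occurs → at least one input occurs → occurs.
Antenna path down [OR]: Reserve upconverter stuck=occurs, Power amp inoperative=occurs → at least one input occurs → occurs.
Modem stage lost [OR]: North encoder offline=occurs, #3 LO source faulted=occurs → at least one input occurs → occurs.
Backup chain lost [OR]: Upper feed is down=occurs, Modem stage lost=occurs, Waveguide switch is out=occurs, ACU failed=occurs → at least one input occurs → occurs.
Transmit chain fails [AND]: Outboard antenna drive malfunctions=not, Aft upconverter 2 failed=occurs → not all inputs occur → does not occur.
Tracking loop unavailable [AND]: Backup chain lost=occurs, Transmit chain fails=not, Lower tracking receiver 2 offline=occurs, Modem 2 offline=occurs → not all inputs occur → does not occur.
Satellite uplink lost [AND]: Antenna path down=occurs, Tracking loop unavailable=not, HPA 2 fails=occurs → not all inputs occur → does not occur.

No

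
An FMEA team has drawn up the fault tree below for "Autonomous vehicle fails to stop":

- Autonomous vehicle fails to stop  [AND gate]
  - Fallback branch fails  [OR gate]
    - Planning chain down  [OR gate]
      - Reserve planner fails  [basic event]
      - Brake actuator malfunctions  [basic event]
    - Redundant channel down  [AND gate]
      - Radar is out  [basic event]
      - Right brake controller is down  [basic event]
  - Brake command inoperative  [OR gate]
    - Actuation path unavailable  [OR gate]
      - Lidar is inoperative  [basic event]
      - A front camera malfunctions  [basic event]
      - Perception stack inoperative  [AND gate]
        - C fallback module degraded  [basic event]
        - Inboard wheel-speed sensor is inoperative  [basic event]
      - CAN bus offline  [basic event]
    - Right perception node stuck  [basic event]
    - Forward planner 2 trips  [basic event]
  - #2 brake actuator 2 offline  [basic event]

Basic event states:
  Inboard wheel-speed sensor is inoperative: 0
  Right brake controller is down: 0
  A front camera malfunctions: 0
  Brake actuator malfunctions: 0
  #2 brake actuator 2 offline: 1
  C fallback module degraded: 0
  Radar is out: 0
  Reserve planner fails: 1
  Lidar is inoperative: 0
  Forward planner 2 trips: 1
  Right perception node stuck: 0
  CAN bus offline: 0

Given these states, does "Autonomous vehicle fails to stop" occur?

Yes

Planning chain down [OR]: Reserve planner fails=occurs, Brake actuator malfunctions=not → at least one input occurs → occurs.
Redundant channel down [AND]: Radar is out=not, Right brake controller is down=not → not all inputs occur → does not occur.
Fallback branch fails [OR]: Planning chain down=occurs, Redundant channel down=not → at least one input occurs → occurs.
Perception stack inoperative [AND]: C fallback module degraded=not, Inboard wheel-speed sensor is inoperative=not → not all inputs occur → does not occur.
Actuation path unavailable [OR]: Lidar is inoperative=not, A front camera malfunctions=not, Perception stack inoperative=not, CAN bus offline=not → no input occurs → does not occur.
Brake command inoperative [OR]: Actuation path unavailable=not, Right perception node stuck=not, Forward planner 2 trips=occurs → at least one input occurs → occurs.
Autonomous vehicle fails to stop [AND]: Fallback branch fails=occurs, Brake command inoperative=occurs, #2 brake actuator 2 offline=occurs → all inputs occur → occurs.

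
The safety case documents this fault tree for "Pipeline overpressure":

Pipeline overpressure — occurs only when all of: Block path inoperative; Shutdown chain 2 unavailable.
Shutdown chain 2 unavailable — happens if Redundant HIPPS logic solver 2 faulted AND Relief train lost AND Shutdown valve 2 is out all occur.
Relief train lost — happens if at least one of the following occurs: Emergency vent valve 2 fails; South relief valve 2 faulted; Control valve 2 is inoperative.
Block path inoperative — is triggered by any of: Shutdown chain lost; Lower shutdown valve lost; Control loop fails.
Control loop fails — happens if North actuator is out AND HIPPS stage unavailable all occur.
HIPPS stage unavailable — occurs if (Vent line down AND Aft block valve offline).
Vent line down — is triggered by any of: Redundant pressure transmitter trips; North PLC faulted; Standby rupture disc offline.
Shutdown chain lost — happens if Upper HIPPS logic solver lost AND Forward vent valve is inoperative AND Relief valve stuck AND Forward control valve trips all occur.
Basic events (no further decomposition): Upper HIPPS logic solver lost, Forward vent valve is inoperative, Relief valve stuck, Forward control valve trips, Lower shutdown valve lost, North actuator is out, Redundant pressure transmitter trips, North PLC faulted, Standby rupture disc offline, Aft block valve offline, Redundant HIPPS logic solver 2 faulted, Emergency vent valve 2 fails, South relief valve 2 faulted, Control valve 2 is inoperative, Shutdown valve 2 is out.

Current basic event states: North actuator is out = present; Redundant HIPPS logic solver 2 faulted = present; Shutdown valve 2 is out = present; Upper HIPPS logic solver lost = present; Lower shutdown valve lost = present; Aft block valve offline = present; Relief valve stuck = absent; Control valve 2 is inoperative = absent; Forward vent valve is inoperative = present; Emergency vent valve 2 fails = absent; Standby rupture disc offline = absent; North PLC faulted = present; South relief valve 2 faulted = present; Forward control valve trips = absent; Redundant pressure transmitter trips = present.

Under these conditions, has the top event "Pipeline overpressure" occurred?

Yes

Shutdown chain lost [AND]: Upper HIPPS logic solver lost=occurs, Forward vent valve is inoperative=occurs, Relief valve stuck=not, Forward control valve trips=not → not all inputs occur → does not occur.
Vent line down [OR]: Redundant pressure transmitter trips=occurs, North PLC faulted=occurs, Standby rupture disc offline=not → at least one input occurs → occurs.
HIPPS stage unavailable [AND]: Vent line down=occurs, Aft block valve offline=occurs → all inputs occur → occurs.
Control loop fails [AND]: North actuator is out=occurs, HIPPS stage unavailable=occurs → all inputs occur → occurs.
Block path inoperative [OR]: Shutdown chain lost=not, Lower shutdown valve lost=occurs, Control loop fails=occurs → at least one input occurs → occurs.
Relief train lost [OR]: Emergency vent valve 2 fails=not, South relief valve 2 faulted=occurs, Control valve 2 is inoperative=not → at least one input occurs → occurs.
Shutdown chain 2 unavailable [AND]: Redundant HIPPS logic solver 2 faulted=occurs, Relief train lost=occurs, Shutdown valve 2 is out=occurs → all inputs occur → occurs.
Pipeline overpressure [AND]: Block path inoperative=occurs, Shutdown chain 2 unavailable=occurs → all inputs occur → occurs.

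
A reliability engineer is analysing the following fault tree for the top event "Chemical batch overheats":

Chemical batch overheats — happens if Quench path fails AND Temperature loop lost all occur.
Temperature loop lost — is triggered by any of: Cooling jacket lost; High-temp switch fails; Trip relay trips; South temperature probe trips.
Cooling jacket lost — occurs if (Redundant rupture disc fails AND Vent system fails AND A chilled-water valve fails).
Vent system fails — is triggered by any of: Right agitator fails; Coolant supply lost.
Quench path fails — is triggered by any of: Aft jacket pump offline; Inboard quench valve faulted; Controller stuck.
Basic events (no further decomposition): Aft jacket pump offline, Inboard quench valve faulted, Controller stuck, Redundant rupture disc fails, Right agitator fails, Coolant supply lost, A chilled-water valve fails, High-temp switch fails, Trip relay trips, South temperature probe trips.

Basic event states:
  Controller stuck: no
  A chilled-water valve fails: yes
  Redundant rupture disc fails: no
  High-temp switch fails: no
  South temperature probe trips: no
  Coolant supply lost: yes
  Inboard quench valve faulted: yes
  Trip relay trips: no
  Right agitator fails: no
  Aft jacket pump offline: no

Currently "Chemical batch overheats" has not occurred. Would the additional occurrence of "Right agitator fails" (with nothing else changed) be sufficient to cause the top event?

Counterfactual: set "Right agitator fails" to occurred.
Quench path fails [OR]: Aft jacket pump offline=not, Inboard quench valve faulted=occurs, Controller stuck=not → at least one input occurs → occurs.
Vent system fails [OR]: Right agitator fails=occurs, Coolant supply lost=occurs → at least one input occurs → occurs.
Cooling jacket lost [AND]: Redundant rupture disc fails=not, Vent system fails=occurs, A chilled-water valve fails=occurs → not all inputs occur → does not occur.
Temperature loop lost [OR]: Cooling jacket lost=not, High-temp switch fails=not, Trip relay trips=not, South temperature probe trips=not → no input occurs → does not occur.
Chemical batch overheats [AND]: Quench path fails=occurs, Temperature loop lost=not → not all inputs occur → does not occur.

No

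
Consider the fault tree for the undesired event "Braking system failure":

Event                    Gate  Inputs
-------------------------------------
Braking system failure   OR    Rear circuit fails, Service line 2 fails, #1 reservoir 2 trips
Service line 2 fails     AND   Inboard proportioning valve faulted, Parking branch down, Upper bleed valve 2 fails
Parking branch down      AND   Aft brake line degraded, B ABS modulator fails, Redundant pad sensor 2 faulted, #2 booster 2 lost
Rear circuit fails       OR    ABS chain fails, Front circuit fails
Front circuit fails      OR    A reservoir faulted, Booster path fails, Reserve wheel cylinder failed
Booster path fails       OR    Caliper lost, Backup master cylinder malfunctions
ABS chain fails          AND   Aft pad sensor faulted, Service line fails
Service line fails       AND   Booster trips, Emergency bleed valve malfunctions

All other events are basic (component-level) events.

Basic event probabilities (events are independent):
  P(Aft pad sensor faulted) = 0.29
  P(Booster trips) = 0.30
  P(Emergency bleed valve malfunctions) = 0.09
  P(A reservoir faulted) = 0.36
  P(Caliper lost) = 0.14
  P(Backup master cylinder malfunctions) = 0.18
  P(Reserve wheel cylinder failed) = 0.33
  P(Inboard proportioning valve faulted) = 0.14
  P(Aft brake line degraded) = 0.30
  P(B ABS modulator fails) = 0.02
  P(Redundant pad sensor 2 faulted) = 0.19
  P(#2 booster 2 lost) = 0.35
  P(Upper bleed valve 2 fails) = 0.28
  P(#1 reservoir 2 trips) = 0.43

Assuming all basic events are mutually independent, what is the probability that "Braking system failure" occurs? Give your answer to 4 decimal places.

P(Service line fails) [AND] = 0.30 × 0.09 = 0.027000
P(ABS chain fails) [AND] = 0.29 × 0.027000 = 0.007830
P(Booster path fails) [OR] = 1 − (1−0.14) × (1−0.18) = 0.294800
P(Front circuit fails) [OR] = 1 − (1−0.36) × (1−0.294800) × (1−0.33) = 0.697610
P(Rear circuit fails) [OR] = 1 − (1−0.007830) × (1−0.697610) = 0.699978
P(Parking branch down) [AND] = 0.30 × 0.02 × 0.19 × 0.35 = 0.000399
P(Service line 2 fails) [AND] = 0.14 × 0.000399 × 0.28 = 0.000016
P(Braking system failure) [OR] = 1 − (1−0.699978) × (1−0.000016) × (1−0.43) = 0.828990
Rounded to 4 decimal places: P(Braking system failure) ≈ 0.8290.

0.8290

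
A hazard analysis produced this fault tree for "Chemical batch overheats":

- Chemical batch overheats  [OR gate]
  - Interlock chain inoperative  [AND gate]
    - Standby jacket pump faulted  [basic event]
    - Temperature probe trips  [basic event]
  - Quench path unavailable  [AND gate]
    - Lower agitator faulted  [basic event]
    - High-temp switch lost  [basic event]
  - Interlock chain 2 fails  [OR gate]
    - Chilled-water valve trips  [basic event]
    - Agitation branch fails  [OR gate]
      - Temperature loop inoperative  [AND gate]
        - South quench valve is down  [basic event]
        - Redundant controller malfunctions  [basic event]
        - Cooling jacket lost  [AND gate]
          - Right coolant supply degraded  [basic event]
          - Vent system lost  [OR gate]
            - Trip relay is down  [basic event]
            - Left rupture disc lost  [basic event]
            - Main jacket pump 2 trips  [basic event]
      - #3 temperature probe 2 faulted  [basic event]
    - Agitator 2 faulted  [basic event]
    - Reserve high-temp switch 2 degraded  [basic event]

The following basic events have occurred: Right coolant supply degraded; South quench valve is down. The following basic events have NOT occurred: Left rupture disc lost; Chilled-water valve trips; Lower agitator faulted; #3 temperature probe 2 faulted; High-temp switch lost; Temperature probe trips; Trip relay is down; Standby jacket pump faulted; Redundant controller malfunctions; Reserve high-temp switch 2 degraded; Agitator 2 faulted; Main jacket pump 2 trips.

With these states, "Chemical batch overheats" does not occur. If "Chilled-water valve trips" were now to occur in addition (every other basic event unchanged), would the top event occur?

Counterfactual: set "Chilled-water valve trips" to occurred.
Interlock chain inoperative [AND]: Standby jacket pump faulted=not, Temperature probe trips=not → not all inputs occur → does not occur.
Quench path unavailable [AND]: Lower agitator faulted=not, High-temp switch lost=not → not all inputs occur → does not occur.
Vent system lost [OR]: Trip relay is down=not, Left rupture disc lost=not, Main jacket pump 2 trips=not → no input occurs → does not occur.
Cooling jacket lost [AND]: Right coolant supply degraded=occurs, Vent system lost=not → not all inputs occur → does not occur.
Temperature loop inoperative [AND]: South quench valve is down=occurs, Redundant controller malfunctions=not, Cooling jacket lost=not → not all inputs occur → does not occur.
Agitation branch fails [OR]: Temperature loop inoperative=not, #3 temperature probe 2 faulted=not → no input occurs → does not occur.
Interlock chain 2 fails [OR]: Chilled-water valve trips=occurs, Agitation branch fails=not, Agitator 2 faulted=not, Reserve high-temp switch 2 degraded=not → at least one input occurs → occurs.
Chemical batch overheats [OR]: Interlock chain inoperative=not, Quench path unavailable=not, Interlock chain 2 fails=occurs → at least one input occurs → occurs.

Yes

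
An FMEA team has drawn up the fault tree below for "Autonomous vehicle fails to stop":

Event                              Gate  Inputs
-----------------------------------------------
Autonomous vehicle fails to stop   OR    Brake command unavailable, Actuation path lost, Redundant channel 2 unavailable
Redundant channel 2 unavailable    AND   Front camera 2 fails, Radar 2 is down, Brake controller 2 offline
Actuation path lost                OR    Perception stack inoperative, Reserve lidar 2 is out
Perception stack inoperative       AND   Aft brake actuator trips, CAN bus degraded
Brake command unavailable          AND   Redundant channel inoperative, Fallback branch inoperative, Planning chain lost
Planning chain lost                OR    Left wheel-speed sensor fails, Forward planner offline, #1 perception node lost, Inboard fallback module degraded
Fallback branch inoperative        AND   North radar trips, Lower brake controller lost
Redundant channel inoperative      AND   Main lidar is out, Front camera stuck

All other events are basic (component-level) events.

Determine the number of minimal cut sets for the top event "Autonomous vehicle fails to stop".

7

Redundant channel inoperative [AND]: one cut set from each child combined → 1 × 1 = 1 cut set(s).
Fallback branch inoperative [AND]: one cut set from each child combined → 1 × 1 = 1 cut set(s).
Planning chain lost [OR]: union of children's cut sets → 4 cut set(s).
Brake command unavailable [AND]: one cut set from each child combined → 1 × 1 × 4 = 4 cut set(s).
Perception stack inoperative [AND]: one cut set from each child combined → 1 × 1 = 1 cut set(s).
Actuation path lost [OR]: union of children's cut sets → 2 cut set(s).
Redundant channel 2 unavailable [AND]: one cut set from each child combined → 1 × 1 × 1 = 1 cut set(s).
Autonomous vehicle fails to stop [OR]: union of children's cut sets → 7 cut set(s).
Minimal cut sets: {Front camera stuck, Left wheel-speed sensor fails, Lower brake controller lost, Main lidar is out, North radar trips}; {Forward planner offline, Front camera stuck, Lower brake controller lost, Main lidar is out, North radar trips}; {#1 perception node lost, Front camera stuck, Lower brake controller lost, Main lidar is out, North radar trips}; {Front camera stuck, Inboard fallback module degraded, Lower brake controller lost, Main lidar is out, North radar trips}; {Aft brake actuator trips, CAN bus degraded}; {Reserve lidar 2 is out}; {Brake controller 2 offline, Front camera 2 fails, Radar 2 is down}.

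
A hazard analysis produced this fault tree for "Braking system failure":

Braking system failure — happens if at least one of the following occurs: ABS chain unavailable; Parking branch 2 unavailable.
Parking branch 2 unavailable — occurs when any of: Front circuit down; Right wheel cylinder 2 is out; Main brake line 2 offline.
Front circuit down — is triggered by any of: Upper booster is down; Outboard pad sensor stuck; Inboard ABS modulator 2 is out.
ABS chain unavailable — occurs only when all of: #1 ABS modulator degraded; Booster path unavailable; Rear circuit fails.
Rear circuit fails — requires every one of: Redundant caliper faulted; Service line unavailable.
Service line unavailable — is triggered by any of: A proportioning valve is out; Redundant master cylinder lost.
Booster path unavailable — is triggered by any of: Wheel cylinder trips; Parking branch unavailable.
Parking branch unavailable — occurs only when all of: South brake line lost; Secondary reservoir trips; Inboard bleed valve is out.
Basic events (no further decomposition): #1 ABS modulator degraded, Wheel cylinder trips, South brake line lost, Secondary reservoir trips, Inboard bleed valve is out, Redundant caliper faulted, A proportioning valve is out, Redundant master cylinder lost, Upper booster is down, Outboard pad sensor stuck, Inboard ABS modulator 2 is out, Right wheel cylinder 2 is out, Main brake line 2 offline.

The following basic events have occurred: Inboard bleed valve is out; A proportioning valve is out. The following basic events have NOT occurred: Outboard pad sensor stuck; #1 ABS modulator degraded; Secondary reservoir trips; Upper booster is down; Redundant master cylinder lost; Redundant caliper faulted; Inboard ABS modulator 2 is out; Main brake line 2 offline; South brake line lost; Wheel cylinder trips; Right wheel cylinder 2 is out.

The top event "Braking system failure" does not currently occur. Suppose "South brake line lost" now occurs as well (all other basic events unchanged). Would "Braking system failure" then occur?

Counterfactual: set "South brake line lost" to occurred.
Parking branch unavailable [AND]: South brake line lost=occurs, Secondary reservoir trips=not, Inboard bleed valve is out=occurs → not all inputs occur → does not occur.
Booster path unavailable [OR]: Wheel cylinder trips=not, Parking branch unavailable=not → no input occurs → does not occur.
Service line unavailable [OR]: A proportioning valve is out=occurs, Redundant master cylinder lost=not → at least one input occurs → occurs.
Rear circuit fails [AND]: Redundant caliper faulted=not, Service line unavailable=occurs → not all inputs occur → does not occur.
ABS chain unavailable [AND]: #1 ABS modulator degraded=not, Booster path unavailable=not, Rear circuit fails=not → not all inputs occur → does not occur.
Front circuit down [OR]: Upper booster is down=not, Outboard pad sensor stuck=not, Inboard ABS modulator 2 is out=not → no input occurs → does not occur.
Parking branch 2 unavailable [OR]: Front circuit down=not, Right wheel cylinder 2 is out=not, Main brake line 2 offline=not → no input occurs → does not occur.
Braking system failure [OR]: ABS chain unavailable=not, Parking branch 2 unavailable=not → no input occurs → does not occur.

No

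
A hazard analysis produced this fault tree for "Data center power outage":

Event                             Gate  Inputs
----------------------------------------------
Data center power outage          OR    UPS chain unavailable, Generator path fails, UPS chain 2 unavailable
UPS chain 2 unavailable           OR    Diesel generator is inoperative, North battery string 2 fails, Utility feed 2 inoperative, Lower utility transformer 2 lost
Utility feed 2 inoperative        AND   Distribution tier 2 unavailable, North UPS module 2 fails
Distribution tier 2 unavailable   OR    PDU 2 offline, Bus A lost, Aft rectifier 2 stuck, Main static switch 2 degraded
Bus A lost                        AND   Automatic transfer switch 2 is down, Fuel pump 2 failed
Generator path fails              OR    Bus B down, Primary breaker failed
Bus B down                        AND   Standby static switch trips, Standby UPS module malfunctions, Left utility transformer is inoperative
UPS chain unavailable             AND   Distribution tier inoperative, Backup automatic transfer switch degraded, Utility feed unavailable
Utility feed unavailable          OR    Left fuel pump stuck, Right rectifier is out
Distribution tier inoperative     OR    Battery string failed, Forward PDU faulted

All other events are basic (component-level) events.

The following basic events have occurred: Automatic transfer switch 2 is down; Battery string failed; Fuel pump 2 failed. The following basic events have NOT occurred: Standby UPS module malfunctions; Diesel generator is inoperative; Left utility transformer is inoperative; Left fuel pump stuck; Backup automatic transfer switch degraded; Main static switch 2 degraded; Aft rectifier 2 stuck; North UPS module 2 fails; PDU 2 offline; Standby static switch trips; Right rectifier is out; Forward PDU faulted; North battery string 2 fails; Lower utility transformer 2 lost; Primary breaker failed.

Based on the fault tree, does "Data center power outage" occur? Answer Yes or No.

No

Distribution tier inoperative [OR]: Battery string failed=occurs, Forward PDU faulted=not → at least one input occurs → occurs.
Utility feed unavailable [OR]: Left fuel pump stuck=not, Right rectifier is out=not → no input occurs → does not occur.
UPS chain unavailable [AND]: Distribution tier inoperative=occurs, Backup automatic transfer switch degraded=not, Utility feed unavailable=not → not all inputs occur → does not occur.
Bus B down [AND]: Standby static switch trips=not, Standby UPS module malfunctions=not, Left utility transformer is inoperative=not → not all inputs occur → does not occur.
Generator path fails [OR]: Bus B down=not, Primary breaker failed=not → no input occurs → does not occur.
Bus A lost [AND]: Automatic transfer switch 2 is down=occurs, Fuel pump 2 failed=occurs → all inputs occur → occurs.
Distribution tier 2 unavailable [OR]: PDU 2 offline=not, Bus A lost=occurs, Aft rectifier 2 stuck=not, Main static switch 2 degraded=not → at least one input occurs → occurs.
Utility feed 2 inoperative [AND]: Distribution tier 2 unavailable=occurs, North UPS module 2 fails=not → not all inputs occur → does not occur.
UPS chain 2 unavailable [OR]: Diesel generator is inoperative=not, North battery string 2 fails=not, Utility feed 2 inoperative=not, Lower utility transformer 2 lost=not → no input occurs → does not occur.
Data center power outage [OR]: UPS chain unavailable=not, Generator path fails=not, UPS chain 2 unavailable=not → no input occurs → does not occur.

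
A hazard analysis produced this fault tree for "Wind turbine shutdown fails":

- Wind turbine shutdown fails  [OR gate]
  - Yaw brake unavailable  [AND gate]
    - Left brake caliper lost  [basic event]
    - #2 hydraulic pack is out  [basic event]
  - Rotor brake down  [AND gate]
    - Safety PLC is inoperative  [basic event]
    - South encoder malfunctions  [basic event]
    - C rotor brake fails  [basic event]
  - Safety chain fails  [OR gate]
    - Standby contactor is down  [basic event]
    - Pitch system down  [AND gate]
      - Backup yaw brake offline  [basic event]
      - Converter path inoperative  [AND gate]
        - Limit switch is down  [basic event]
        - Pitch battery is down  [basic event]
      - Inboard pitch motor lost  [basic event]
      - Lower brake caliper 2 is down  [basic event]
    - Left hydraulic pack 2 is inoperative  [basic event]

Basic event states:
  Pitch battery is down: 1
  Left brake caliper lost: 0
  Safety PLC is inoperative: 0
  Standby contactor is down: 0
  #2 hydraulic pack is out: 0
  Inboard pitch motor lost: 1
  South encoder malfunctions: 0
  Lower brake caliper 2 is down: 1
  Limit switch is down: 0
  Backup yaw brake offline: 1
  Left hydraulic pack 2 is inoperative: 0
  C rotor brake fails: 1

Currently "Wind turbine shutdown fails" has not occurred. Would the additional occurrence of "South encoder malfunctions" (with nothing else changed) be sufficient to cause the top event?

Counterfactual: set "South encoder malfunctions" to occurred.
Yaw brake unavailable [AND]: Left brake caliper lost=not, #2 hydraulic pack is out=not → not all inputs occur → does not occur.
Rotor brake down [AND]: Safety PLC is inoperative=not, South encoder malfunctions=occurs, C rotor brake fails=occurs → not all inputs occur → does not occur.
Converter path inoperative [AND]: Limit switch is down=not, Pitch battery is down=occurs → not all inputs occur → does not occur.
Pitch system down [AND]: Backup yaw brake offline=occurs, Converter path inoperative=not, Inboard pitch motor lost=occurs, Lower brake caliper 2 is down=occurs → not all inputs occur → does not occur.
Safety chain fails [OR]: Standby contactor is down=not, Pitch system down=not, Left hydraulic pack 2 is inoperative=not → no input occurs → does not occur.
Wind turbine shutdown fails [OR]: Yaw brake unavailable=not, Rotor brake down=not, Safety chain fails=not → no input occurs → does not occur.

No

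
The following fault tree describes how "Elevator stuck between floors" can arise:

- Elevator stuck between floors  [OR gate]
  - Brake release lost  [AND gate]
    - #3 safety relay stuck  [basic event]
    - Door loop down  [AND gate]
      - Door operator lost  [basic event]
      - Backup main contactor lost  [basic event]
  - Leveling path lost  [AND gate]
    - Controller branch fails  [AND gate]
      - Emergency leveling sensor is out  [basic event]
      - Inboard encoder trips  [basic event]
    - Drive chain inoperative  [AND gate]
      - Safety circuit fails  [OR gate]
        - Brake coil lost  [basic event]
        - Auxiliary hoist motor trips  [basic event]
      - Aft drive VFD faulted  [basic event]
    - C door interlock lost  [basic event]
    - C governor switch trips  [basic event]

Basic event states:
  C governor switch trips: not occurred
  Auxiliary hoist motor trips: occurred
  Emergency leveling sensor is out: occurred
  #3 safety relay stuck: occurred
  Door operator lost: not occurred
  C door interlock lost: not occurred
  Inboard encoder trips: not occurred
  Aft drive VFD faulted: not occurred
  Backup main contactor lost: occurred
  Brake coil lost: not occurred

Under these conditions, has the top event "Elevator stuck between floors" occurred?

No

Door loop down [AND]: Door operator lost=not, Backup main contactor lost=occurs → not all inputs occur → does not occur.
Brake release lost [AND]: #3 safety relay stuck=occurs, Door loop down=not → not all inputs occur → does not occur.
Controller branch fails [AND]: Emergency leveling sensor is out=occurs, Inboard encoder trips=not → not all inputs occur → does not occur.
Safety circuit fails [OR]: Brake coil lost=not, Auxiliary hoist motor trips=occurs → at least one input occurs → occurs.
Drive chain inoperative [AND]: Safety circuit fails=occurs, Aft drive VFD faulted=not → not all inputs occur → does not occur.
Leveling path lost [AND]: Controller branch fails=not, Drive chain inoperative=not, C door interlock lost=not, C governor switch trips=not → not all inputs occur → does not occur.
Elevator stuck between floors [OR]: Brake release lost=not, Leveling path lost=not → no input occurs → does not occur.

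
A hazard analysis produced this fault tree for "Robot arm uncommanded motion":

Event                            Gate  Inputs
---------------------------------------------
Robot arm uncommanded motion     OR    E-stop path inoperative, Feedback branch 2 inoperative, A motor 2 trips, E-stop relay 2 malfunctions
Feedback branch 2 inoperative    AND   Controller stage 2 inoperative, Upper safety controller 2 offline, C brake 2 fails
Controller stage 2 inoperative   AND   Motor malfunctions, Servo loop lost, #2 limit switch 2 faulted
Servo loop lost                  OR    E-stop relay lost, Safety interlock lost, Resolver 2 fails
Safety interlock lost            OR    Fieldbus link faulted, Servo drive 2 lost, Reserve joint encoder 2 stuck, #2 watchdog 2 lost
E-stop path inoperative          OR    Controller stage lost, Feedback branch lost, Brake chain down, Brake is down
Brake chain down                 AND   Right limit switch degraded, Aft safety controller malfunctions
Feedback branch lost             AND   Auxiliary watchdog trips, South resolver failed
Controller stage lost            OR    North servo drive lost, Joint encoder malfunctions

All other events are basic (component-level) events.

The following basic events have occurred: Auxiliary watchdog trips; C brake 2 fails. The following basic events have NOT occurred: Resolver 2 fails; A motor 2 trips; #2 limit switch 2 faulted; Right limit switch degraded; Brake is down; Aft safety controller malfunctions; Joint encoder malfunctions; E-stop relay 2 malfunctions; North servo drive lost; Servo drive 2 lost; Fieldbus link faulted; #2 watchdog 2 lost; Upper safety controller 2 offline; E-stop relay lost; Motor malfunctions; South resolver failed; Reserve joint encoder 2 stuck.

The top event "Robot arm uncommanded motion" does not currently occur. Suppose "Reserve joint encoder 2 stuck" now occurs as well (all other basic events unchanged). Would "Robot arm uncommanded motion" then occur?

No

Counterfactual: set "Reserve joint encoder 2 stuck" to occurred.
Controller stage lost [OR]: North servo drive lost=not, Joint encoder malfunctions=not → no input occurs → does not occur.
Feedback branch lost [AND]: Auxiliary watchdog trips=occurs, South resolver failed=not → not all inputs occur → does not occur.
Brake chain down [AND]: Right limit switch degraded=not, Aft safety controller malfunctions=not → not all inputs occur → does not occur.
E-stop path inoperative [OR]: Controller stage lost=not, Feedback branch lost=not, Brake chain down=not, Brake is down=not → no input occurs → does not occur.
Safety interlock lost [OR]: Fieldbus link faulted=not, Servo drive 2 lost=not, Reserve joint encoder 2 stuck=occurs, #2 watchdog 2 lost=not → at least one input occurs → occurs.
Servo loop lost [OR]: E-stop relay lost=not, Safety interlock lost=occurs, Resolver 2 fails=not → at least one input occurs → occurs.
Controller stage 2 inoperative [AND]: Motor malfunctions=not, Servo loop lost=occurs, #2 limit switch 2 faulted=not → not all inputs occur → does not occur.
Feedback branch 2 inoperative [AND]: Controller stage 2 inoperative=not, Upper safety controller 2 offline=not, C brake 2 fails=occurs → not all inputs occur → does not occur.
Robot arm uncommanded motion [OR]: E-stop path inoperative=not, Feedback branch 2 inoperative=not, A motor 2 trips=not, E-stop relay 2 malfunctions=not → no input occurs → does not occur.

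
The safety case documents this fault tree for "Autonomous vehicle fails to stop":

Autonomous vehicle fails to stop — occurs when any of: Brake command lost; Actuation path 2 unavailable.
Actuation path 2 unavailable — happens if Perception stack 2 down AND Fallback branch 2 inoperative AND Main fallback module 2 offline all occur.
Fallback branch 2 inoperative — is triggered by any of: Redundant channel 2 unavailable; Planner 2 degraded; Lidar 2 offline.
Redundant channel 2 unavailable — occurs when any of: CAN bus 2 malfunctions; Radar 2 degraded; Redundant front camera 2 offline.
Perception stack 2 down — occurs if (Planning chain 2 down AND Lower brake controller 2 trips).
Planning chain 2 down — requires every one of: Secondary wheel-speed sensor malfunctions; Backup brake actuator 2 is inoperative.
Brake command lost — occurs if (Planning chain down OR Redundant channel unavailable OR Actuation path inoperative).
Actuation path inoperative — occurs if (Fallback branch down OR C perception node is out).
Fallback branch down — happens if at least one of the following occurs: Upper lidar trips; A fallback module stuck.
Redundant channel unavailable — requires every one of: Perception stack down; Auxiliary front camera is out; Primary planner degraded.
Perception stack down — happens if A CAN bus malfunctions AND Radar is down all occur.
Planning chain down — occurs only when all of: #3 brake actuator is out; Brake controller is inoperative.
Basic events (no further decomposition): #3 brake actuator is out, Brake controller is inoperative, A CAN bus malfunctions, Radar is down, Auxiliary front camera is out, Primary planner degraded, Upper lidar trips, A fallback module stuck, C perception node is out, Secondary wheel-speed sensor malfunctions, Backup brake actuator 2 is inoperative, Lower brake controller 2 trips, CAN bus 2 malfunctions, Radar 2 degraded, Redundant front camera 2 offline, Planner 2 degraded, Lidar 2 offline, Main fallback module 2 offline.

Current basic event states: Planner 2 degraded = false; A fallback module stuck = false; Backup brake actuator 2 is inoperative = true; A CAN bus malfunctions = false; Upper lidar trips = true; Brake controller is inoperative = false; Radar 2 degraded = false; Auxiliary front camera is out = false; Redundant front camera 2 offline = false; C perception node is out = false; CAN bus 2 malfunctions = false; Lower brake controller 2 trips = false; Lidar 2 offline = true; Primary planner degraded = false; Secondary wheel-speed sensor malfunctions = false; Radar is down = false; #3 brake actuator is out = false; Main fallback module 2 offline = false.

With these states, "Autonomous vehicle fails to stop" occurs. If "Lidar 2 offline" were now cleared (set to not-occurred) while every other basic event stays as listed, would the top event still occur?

Counterfactual: set "Lidar 2 offline" to not occurred.
Planning chain down [AND]: #3 brake actuator is out=not, Brake controller is inoperative=not → not all inputs occur → does not occur.
Perception stack down [AND]: A CAN bus malfunctions=not, Radar is down=not → not all inputs occur → does not occur.
Redundant channel unavailable [AND]: Perception stack down=not, Auxiliary front camera is out=not, Primary planner degraded=not → not all inputs occur → does not occur.
Fallback branch down [OR]: Upper lidar trips=occurs, A fallback module stuck=not → at least one input occurs → occurs.
Actuation path inoperative [OR]: Fallback branch down=occurs, C perception node is out=not → at least one input occurs → occurs.
Brake command lost [OR]: Planning chain down=not, Redundant channel unavailable=not, Actuation path inoperative=occurs → at least one input occurs → occurs.
Planning chain 2 down [AND]: Secondary wheel-speed sensor malfunctions=not, Backup brake actuator 2 is inoperative=occurs → not all inputs occur → does not occur.
Perception stack 2 down [AND]: Planning chain 2 down=not, Lower brake controller 2 trips=not → not all inputs occur → does not occur.
Redundant channel 2 unavailable [OR]: CAN bus 2 malfunctions=not, Radar 2 degraded=not, Redundant front camera 2 offline=not → no input occurs → does not occur.
Fallback branch 2 inoperative [OR]: Redundant channel 2 unavailable=not, Planner 2 degraded=not, Lidar 2 offline=not → no input occurs → does not occur.
Actuation path 2 unavailable [AND]: Perception stack 2 down=not, Fallback branch 2 inoperative=not, Main fallback module 2 offline=not → not all inputs occur → does not occur.
Autonomous vehicle fails to stop [OR]: Brake command lost=occurs, Actuation path 2 unavailable=not → at least one input occurs → occurs.

Yes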